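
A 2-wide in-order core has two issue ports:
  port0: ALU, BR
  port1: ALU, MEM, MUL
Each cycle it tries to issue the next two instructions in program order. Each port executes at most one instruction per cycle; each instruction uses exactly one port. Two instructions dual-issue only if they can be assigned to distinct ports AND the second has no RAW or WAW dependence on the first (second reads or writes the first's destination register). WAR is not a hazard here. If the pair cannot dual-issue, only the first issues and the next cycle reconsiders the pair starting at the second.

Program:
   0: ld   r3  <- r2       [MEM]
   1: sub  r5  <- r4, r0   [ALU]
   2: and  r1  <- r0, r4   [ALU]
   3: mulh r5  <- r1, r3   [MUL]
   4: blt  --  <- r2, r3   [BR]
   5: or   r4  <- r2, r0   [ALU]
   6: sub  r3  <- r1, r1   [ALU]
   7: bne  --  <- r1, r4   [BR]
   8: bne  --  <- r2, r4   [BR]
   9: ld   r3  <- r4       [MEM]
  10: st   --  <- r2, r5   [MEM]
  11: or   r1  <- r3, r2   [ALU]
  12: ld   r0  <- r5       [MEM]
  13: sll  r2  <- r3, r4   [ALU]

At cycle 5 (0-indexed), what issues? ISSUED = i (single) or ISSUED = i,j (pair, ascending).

c0: i0/i1 ld+sub  pair
c1: i2 and  RAW r1
c2: i3/i4 mulh+blt  pair
c3: i5/i6 or+sub  pair
c4: i7 bne  no-port BR/BR
c5: i8/i9 bne+ld  pair
c6: i10/i11 st+or  pair
c7: i12/i13 ld+sll  pair

ISSUED = 8,9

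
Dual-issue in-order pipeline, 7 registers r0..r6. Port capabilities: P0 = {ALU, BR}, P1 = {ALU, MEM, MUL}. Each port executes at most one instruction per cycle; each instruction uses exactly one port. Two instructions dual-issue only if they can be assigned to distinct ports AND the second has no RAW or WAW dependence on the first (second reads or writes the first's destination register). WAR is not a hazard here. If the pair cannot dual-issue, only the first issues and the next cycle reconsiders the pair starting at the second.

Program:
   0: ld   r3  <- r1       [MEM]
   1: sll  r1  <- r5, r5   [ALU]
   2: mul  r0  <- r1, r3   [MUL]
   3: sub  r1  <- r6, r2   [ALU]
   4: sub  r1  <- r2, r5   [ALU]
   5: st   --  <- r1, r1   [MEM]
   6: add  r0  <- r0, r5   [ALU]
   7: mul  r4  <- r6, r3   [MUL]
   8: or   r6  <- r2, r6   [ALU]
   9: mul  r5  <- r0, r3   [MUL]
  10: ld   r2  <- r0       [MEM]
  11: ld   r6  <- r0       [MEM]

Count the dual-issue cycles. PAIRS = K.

PAIRS = 4

[0] i0&i1  ld.MEM/sll.ALU  -- pair
[1] i2&i3  mul.MUL/sub.ALU  -- pair
[2] i4  sub.ALU  -- RAW r1
[3] i5&i6  st.MEM/add.ALU  -- pair
[4] i7&i8  mul.MUL/or.ALU  -- pair
[5] i9  mul.MUL  -- no-port MUL/MEM
[6] i10  ld.MEM  -- no-port MEM/MEM
[7] i11  ld.MEM  -- tail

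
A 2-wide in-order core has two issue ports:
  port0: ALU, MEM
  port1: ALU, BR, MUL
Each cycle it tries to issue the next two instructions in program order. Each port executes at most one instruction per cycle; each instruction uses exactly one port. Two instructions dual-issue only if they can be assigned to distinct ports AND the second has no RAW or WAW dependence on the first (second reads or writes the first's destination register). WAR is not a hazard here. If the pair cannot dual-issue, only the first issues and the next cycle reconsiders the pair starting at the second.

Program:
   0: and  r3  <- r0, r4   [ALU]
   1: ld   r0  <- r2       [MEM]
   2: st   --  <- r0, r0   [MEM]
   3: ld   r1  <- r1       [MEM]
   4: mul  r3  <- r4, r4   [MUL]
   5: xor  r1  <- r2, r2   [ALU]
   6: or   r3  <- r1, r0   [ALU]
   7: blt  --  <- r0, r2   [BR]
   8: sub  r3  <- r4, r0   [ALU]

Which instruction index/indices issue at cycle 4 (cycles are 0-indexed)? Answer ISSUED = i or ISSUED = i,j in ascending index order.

ISSUED = 6,7

0. and.ALU;ld.MEM @i0/i1  | pair
1. st.MEM @i2  | no-port MEM/MEM
2. ld.MEM;mul.MUL @i3/i4  | pair
3. xor.ALU @i5  | RAW r1
4. or.ALU;blt.BR @i6/i7  | pair
5. sub.ALU @i8  | tail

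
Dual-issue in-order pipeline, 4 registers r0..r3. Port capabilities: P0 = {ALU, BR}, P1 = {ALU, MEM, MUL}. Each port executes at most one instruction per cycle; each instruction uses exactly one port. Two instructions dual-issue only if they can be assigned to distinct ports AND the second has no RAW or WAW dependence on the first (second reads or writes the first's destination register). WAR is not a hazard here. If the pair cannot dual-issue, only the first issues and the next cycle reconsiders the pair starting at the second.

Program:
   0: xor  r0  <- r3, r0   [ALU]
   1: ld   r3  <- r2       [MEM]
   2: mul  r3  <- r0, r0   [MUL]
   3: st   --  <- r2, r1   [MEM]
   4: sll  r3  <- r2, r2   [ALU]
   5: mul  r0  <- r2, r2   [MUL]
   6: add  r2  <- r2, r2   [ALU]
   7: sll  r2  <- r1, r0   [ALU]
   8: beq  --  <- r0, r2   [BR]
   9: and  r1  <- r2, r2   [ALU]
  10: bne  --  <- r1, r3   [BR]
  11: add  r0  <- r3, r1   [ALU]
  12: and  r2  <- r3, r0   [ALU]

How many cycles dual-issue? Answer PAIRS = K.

c0: i0&i1 xor.ALU+ld.MEM  pair
c1: i2 mul.MUL  no-port MUL/MEM
c2: i3&i4 st.MEM+sll.ALU  pair
c3: i5&i6 mul.MUL+add.ALU  pair
c4: i7 sll.ALU  RAW r2
c5: i8&i9 beq.BR+and.ALU  pair
c6: i10&i11 bne.BR+add.ALU  pair
c7: i12 and.ALU  tail

PAIRS = 5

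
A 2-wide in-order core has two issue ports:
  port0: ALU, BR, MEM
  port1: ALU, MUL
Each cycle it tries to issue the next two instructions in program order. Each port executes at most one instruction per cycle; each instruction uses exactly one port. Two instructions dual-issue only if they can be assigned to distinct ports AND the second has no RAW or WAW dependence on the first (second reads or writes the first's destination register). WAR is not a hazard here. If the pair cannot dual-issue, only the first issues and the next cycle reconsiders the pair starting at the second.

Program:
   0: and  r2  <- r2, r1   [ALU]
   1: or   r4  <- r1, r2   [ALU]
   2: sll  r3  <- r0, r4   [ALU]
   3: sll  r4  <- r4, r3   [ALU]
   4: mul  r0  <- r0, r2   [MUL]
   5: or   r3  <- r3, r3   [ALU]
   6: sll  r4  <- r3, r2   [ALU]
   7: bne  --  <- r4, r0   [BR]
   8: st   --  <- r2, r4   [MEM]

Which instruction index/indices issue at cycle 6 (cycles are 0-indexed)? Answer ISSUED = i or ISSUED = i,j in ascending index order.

  cy0 -> i0 (and.ALU) RAW r2
  cy1 -> i1 (or.ALU) RAW r4
  cy2 -> i2 (sll.ALU) RAW r3
  cy3 -> i3,i4 (sll.ALU/mul.MUL) pair
  cy4 -> i5 (or.ALU) RAW r3
  cy5 -> i6 (sll.ALU) RAW r4
  cy6 -> i7 (bne.BR) no-port BR/MEM
  cy7 -> i8 (st.MEM) tail

ISSUED = 7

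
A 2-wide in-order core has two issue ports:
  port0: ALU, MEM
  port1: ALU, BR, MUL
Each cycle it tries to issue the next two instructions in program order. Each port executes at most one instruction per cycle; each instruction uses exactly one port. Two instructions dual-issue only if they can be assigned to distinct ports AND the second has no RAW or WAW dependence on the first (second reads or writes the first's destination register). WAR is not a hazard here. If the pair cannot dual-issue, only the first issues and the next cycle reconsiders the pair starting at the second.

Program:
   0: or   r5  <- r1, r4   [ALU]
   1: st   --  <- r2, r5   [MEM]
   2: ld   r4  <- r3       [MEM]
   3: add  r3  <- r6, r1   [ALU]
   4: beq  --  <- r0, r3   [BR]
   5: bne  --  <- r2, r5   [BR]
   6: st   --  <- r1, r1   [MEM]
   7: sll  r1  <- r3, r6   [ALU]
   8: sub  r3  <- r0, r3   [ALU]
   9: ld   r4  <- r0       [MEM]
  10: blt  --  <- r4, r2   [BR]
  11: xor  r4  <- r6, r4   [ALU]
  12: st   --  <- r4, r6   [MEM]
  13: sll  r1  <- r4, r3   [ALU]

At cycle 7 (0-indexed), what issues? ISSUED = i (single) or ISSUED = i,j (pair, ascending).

  cy0 -> i0 (or.ALU) RAW r5
  cy1 -> i1 (st.MEM) no-port MEM/MEM
  cy2 -> i2,i3 (ld.MEM+add.ALU) 2-wide
  cy3 -> i4 (beq.BR) no-port BR/BR
  cy4 -> i5,i6 (bne.BR+st.MEM) 2-wide
  cy5 -> i7,i8 (sll.ALU+sub.ALU) 2-wide
  cy6 -> i9 (ld.MEM) RAW r4
  cy7 -> i10,i11 (blt.BR+xor.ALU) 2-wide
  cy8 -> i12,i13 (st.MEM+sll.ALU) 2-wide

ISSUED = 10,11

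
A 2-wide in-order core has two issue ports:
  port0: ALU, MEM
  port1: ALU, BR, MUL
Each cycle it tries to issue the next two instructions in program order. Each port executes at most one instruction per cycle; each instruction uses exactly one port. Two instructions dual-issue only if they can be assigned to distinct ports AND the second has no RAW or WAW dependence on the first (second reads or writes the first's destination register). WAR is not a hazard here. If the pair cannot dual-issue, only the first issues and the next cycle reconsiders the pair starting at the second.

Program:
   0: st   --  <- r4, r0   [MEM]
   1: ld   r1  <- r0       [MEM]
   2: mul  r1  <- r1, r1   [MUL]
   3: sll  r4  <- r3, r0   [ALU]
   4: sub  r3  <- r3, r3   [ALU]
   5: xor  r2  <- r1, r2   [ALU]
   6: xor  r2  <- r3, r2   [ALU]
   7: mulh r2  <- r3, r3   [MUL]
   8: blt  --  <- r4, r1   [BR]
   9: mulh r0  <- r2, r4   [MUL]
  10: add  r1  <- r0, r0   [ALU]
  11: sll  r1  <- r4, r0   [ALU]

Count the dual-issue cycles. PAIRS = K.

PAIRS = 2

[0] i0  st  -- no-port MEM/MEM
[1] i1  ld  -- RAW+WAW r1
[2] i2+i3  mul+sll  -- dual
[3] i4+i5  sub+xor  -- dual
[4] i6  xor  -- WAW r2
[5] i7  mulh  -- no-port MUL/BR
[6] i8  blt  -- no-port BR/MUL
[7] i9  mulh  -- RAW r0
[8] i10  add  -- WAW r1
[9] i11  sll  -- tail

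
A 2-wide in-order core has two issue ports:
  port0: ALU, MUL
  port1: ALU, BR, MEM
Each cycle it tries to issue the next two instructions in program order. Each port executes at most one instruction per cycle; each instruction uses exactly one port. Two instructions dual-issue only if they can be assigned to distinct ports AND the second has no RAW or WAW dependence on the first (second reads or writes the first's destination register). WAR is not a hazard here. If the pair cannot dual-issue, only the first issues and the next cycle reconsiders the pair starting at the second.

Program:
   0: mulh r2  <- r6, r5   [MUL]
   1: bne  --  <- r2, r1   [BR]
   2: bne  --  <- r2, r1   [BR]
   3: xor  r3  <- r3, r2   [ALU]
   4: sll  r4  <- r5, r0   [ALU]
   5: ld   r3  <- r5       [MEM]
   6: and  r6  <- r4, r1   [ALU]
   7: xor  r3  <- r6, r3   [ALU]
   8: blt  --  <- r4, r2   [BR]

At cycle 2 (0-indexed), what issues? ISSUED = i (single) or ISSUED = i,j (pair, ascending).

ISSUED = 2,3

  cy0 -> i0 (mulh) RAW r2
  cy1 -> i1 (bne) no-port BR/BR
  cy2 -> i2+i3 (bne/xor) 2-wide
  cy3 -> i4+i5 (sll/ld) 2-wide
  cy4 -> i6 (and) RAW r6
  cy5 -> i7+i8 (xor/blt) 2-wide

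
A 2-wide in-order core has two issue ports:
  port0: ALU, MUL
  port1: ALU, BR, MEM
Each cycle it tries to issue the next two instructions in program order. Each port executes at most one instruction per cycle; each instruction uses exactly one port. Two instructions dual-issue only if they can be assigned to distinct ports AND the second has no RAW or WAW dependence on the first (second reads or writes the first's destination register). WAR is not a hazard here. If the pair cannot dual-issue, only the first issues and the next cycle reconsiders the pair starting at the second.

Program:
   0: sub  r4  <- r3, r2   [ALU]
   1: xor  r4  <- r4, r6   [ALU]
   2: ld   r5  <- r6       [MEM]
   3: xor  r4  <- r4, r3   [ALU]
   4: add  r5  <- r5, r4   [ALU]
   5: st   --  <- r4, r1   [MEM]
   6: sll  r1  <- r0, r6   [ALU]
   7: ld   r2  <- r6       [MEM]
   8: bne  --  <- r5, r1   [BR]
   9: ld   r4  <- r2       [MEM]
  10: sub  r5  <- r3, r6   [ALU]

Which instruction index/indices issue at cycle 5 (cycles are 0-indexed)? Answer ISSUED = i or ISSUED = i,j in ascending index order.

ISSUED = 8

c0: i0 sub.ALU  RAW+WAW r4
c1: i1,i2 xor.ALU+ld.MEM  pair
c2: i3 xor.ALU  RAW r4
c3: i4,i5 add.ALU+st.MEM  pair
c4: i6,i7 sll.ALU+ld.MEM  pair
c5: i8 bne.BR  no-port BR/MEM
c6: i9,i10 ld.MEM+sub.ALU  pair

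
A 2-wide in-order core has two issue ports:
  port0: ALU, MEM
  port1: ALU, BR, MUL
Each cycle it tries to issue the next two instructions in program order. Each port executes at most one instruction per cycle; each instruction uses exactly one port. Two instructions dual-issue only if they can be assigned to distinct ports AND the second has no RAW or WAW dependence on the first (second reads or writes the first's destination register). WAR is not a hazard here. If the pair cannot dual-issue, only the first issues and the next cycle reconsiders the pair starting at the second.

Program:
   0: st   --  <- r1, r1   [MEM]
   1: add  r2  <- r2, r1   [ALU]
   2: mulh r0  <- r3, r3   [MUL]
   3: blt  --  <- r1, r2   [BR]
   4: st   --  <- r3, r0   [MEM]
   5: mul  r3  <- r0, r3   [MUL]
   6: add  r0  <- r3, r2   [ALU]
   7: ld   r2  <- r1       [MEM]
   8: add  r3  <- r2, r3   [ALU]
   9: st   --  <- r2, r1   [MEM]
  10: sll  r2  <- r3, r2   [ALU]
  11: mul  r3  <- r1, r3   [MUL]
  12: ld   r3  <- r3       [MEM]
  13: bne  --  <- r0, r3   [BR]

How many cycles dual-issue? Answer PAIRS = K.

PAIRS = 5

c0: i0+i1 st.MEM;add.ALU  pair
c1: i2 mulh.MUL  no-port MUL/BR
c2: i3+i4 blt.BR;st.MEM  pair
c3: i5 mul.MUL  RAW r3
c4: i6+i7 add.ALU;ld.MEM  pair
c5: i8+i9 add.ALU;st.MEM  pair
c6: i10+i11 sll.ALU;mul.MUL  pair
c7: i12 ld.MEM  RAW r3
c8: i13 bne.BR  tail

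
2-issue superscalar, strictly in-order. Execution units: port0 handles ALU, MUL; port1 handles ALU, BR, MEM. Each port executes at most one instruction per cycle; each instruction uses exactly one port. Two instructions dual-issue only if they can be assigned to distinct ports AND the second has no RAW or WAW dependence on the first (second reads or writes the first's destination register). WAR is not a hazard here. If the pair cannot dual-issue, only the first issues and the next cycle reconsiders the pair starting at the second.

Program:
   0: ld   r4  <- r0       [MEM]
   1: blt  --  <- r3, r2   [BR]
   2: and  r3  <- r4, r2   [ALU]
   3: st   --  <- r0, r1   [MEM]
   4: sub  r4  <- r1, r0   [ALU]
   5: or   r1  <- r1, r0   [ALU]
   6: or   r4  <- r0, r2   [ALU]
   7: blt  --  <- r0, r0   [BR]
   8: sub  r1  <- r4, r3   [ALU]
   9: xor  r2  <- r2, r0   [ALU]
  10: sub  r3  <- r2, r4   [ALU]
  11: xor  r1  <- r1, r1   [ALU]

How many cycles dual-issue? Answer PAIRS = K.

PAIRS = 5

  cy0 -> i0 (ld.MEM) no-port MEM/BR
  cy1 -> i1+i2 (blt.BR and.ALU) 2-wide
  cy2 -> i3+i4 (st.MEM sub.ALU) 2-wide
  cy3 -> i5+i6 (or.ALU or.ALU) 2-wide
  cy4 -> i7+i8 (blt.BR sub.ALU) 2-wide
  cy5 -> i9 (xor.ALU) RAW r2
  cy6 -> i10+i11 (sub.ALU xor.ALU) 2-wide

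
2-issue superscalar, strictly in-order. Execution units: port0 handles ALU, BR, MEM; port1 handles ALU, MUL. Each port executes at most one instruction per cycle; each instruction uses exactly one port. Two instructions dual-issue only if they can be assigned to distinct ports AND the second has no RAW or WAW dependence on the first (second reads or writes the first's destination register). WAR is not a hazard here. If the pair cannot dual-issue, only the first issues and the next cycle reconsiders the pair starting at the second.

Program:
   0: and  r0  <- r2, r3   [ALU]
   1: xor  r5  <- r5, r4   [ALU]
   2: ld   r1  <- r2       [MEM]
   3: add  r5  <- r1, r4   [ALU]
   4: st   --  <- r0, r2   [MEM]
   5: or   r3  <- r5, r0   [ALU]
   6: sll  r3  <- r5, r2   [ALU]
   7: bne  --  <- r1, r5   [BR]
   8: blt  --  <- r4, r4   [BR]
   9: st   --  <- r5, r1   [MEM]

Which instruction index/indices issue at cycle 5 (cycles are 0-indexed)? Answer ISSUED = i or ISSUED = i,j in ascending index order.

0. and.ALU/xor.ALU @i0,i1  | pair
1. ld.MEM @i2  | RAW r1
2. add.ALU/st.MEM @i3,i4  | pair
3. or.ALU @i5  | WAW r3
4. sll.ALU/bne.BR @i6,i7  | pair
5. blt.BR @i8  | no-port BR/MEM
6. st.MEM @i9  | tail

ISSUED = 8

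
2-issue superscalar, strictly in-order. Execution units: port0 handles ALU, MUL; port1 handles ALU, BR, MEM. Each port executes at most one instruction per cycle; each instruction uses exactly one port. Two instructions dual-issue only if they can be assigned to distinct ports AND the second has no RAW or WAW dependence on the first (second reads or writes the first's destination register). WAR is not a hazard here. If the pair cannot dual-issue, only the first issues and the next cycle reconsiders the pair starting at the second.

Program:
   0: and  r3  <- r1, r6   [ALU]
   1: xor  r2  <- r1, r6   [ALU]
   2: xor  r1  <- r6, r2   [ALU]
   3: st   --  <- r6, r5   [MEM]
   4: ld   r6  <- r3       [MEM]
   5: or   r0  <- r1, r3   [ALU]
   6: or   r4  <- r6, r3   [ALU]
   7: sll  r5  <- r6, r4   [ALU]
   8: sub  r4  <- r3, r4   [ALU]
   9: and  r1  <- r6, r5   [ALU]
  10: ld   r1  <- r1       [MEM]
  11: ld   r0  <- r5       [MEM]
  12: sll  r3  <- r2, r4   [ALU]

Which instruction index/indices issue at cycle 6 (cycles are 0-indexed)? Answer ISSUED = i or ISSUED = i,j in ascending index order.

  cy0 -> i0/i1 (and.ALU+xor.ALU) 2-wide
  cy1 -> i2/i3 (xor.ALU+st.MEM) 2-wide
  cy2 -> i4/i5 (ld.MEM+or.ALU) 2-wide
  cy3 -> i6 (or.ALU) RAW r4
  cy4 -> i7/i8 (sll.ALU+sub.ALU) 2-wide
  cy5 -> i9 (and.ALU) RAW+WAW r1
  cy6 -> i10 (ld.MEM) no-port MEM/MEM
  cy7 -> i11/i12 (ld.MEM+sll.ALU) 2-wide

ISSUED = 10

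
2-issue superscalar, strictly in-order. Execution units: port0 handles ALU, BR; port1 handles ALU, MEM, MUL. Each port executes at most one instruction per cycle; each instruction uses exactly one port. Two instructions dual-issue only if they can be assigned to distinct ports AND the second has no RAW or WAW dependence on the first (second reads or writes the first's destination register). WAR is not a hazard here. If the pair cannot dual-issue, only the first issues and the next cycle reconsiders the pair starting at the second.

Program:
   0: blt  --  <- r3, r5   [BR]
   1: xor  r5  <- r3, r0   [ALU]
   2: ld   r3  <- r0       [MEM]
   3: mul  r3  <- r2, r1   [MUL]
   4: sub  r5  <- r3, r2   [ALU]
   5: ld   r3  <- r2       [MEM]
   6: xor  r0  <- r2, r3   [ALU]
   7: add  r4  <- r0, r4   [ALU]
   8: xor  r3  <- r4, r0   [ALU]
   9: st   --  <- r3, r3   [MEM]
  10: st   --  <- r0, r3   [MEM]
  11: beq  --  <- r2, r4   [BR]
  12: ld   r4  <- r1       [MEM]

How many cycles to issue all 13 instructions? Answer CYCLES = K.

CYCLES = 10

0. blt xor @i0+i1  | 2-wide
1. ld @i2  | no-port MEM/MUL
2. mul @i3  | RAW r3
3. sub ld @i4+i5  | 2-wide
4. xor @i6  | RAW r0
5. add @i7  | RAW r4
6. xor @i8  | RAW r3
7. st @i9  | no-port MEM/MEM
8. st beq @i10+i11  | 2-wide
9. ld @i12  | tail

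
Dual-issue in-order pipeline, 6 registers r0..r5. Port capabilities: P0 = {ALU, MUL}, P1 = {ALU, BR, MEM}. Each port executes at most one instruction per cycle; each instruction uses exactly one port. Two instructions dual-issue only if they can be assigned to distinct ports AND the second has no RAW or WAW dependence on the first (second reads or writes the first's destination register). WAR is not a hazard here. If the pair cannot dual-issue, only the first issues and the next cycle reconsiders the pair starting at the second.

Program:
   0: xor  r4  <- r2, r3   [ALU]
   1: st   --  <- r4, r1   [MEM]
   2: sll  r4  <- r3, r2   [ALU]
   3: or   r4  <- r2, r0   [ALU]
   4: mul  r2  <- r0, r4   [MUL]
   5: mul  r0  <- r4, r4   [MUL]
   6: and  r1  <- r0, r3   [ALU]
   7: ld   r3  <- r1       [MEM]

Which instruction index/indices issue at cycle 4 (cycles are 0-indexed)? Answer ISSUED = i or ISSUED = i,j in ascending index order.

ISSUED = 5

  cy0 -> i0 (xor) RAW r4
  cy1 -> i1,i2 (st+sll) 2-wide
  cy2 -> i3 (or) RAW r4
  cy3 -> i4 (mul) no-port MUL/MUL
  cy4 -> i5 (mul) RAW r0
  cy5 -> i6 (and) RAW r1
  cy6 -> i7 (ld) tail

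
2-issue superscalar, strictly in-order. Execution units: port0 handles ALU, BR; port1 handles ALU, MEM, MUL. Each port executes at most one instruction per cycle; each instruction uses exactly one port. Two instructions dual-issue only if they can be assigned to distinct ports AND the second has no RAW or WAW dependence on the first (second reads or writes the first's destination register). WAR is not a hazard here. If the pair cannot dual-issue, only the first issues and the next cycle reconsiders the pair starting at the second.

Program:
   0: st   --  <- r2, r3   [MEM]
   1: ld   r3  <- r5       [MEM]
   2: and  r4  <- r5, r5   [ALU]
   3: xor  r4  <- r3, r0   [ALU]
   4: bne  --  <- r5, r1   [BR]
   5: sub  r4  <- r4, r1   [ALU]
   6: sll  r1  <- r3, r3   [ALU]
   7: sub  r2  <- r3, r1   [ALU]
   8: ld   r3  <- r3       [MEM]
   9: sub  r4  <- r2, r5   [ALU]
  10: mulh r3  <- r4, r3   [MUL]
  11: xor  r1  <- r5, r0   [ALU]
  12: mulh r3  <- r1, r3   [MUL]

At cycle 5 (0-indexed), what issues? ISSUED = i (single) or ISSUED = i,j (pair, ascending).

ISSUED = 9

[0] i0  st.MEM  -- no-port MEM/MEM
[1] i1,i2  ld.MEM;and.ALU  -- dual
[2] i3,i4  xor.ALU;bne.BR  -- dual
[3] i5,i6  sub.ALU;sll.ALU  -- dual
[4] i7,i8  sub.ALU;ld.MEM  -- dual
[5] i9  sub.ALU  -- RAW r4
[6] i10,i11  mulh.MUL;xor.ALU  -- dual
[7] i12  mulh.MUL  -- tail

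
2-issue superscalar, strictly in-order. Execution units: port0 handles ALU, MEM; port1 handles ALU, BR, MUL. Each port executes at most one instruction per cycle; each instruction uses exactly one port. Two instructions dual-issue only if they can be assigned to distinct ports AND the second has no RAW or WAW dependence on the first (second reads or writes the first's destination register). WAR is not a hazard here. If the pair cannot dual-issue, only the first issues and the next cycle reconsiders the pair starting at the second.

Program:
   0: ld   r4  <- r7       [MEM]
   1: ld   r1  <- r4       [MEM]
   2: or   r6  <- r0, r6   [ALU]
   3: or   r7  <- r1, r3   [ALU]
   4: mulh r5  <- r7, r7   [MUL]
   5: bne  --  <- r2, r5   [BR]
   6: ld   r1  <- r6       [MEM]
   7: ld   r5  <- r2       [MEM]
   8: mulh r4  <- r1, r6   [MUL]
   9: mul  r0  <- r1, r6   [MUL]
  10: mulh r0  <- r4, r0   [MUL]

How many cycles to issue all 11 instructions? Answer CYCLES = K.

#0 head=0: ld.MEM i0 no-port MEM/MEM
#1 head=1: ld.MEM;or.ALU i1+i2 dual
#2 head=3: or.ALU i3 RAW r7
#3 head=4: mulh.MUL i4 no-port MUL/BR
#4 head=5: bne.BR;ld.MEM i5+i6 dual
#5 head=7: ld.MEM;mulh.MUL i7+i8 dual
#6 head=9: mul.MUL i9 no-port MUL/MUL
#7 head=10: mulh.MUL i10 tail

CYCLES = 8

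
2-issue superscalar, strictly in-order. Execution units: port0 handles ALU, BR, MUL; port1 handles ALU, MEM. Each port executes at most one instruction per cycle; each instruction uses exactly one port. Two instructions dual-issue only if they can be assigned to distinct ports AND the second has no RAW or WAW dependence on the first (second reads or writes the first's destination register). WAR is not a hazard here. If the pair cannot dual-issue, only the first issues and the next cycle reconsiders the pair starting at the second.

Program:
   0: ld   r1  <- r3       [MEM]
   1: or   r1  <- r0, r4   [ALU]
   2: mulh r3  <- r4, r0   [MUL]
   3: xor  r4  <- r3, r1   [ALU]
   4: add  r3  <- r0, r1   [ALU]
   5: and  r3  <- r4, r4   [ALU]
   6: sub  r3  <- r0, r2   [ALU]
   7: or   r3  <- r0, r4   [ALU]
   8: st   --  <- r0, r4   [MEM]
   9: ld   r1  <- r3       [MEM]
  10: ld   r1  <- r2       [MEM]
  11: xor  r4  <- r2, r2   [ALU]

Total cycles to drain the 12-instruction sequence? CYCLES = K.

CYCLES = 8

#0 head=0: ld i0 WAW r1
#1 head=1: or/mulh i1/i2 2-wide
#2 head=3: xor/add i3/i4 2-wide
#3 head=5: and i5 WAW r3
#4 head=6: sub i6 WAW r3
#5 head=7: or/st i7/i8 2-wide
#6 head=9: ld i9 no-port MEM/MEM
#7 head=10: ld/xor i10/i11 2-wide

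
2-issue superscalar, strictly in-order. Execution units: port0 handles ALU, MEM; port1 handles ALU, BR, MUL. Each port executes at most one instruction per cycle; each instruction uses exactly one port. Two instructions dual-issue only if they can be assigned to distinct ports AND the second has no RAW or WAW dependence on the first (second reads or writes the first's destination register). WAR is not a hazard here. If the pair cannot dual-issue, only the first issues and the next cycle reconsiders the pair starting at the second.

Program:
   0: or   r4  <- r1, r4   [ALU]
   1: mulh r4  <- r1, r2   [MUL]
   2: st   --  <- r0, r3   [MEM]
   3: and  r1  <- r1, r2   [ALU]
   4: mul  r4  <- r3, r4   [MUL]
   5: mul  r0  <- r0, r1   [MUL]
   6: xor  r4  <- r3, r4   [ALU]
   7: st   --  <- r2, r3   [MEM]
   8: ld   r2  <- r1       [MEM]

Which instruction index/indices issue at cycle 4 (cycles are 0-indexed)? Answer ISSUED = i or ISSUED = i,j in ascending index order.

c0: i0 or  WAW r4
c1: i1,i2 mulh+st  2-wide
c2: i3,i4 and+mul  2-wide
c3: i5,i6 mul+xor  2-wide
c4: i7 st  no-port MEM/MEM
c5: i8 ld  tail

ISSUED = 7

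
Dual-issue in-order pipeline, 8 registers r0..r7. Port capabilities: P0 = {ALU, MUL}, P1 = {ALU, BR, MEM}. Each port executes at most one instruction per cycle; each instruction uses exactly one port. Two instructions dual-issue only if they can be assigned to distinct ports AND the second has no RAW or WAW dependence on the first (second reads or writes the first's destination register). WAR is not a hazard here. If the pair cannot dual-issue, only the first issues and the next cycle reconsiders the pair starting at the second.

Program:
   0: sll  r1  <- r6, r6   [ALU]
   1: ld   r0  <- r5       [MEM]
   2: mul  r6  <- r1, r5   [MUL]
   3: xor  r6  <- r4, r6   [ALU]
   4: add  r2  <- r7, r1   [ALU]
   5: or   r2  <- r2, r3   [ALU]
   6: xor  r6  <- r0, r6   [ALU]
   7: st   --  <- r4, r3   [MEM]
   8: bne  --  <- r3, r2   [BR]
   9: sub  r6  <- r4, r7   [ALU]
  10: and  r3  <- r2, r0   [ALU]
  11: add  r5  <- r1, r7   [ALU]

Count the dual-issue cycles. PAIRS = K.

  cy0 -> i0+i1 (sll.ALU+ld.MEM) pair
  cy1 -> i2 (mul.MUL) RAW+WAW r6
  cy2 -> i3+i4 (xor.ALU+add.ALU) pair
  cy3 -> i5+i6 (or.ALU+xor.ALU) pair
  cy4 -> i7 (st.MEM) no-port MEM/BR
  cy5 -> i8+i9 (bne.BR+sub.ALU) pair
  cy6 -> i10+i11 (and.ALU+add.ALU) pair

PAIRS = 5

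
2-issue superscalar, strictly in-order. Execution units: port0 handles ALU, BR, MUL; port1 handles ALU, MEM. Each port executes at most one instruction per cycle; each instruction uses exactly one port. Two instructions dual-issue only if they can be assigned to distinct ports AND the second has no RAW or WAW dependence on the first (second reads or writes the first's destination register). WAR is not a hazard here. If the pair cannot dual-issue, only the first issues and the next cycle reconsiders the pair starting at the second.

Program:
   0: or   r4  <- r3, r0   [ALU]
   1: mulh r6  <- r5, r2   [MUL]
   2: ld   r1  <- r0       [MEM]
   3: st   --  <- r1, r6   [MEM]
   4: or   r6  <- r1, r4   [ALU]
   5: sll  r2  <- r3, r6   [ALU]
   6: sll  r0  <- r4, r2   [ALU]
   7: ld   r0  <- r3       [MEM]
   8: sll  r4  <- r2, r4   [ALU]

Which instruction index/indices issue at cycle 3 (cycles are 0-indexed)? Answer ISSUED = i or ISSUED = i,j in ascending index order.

ISSUED = 5

#0 head=0: or.ALU+mulh.MUL i0+i1 pair
#1 head=2: ld.MEM i2 no-port MEM/MEM
#2 head=3: st.MEM+or.ALU i3+i4 pair
#3 head=5: sll.ALU i5 RAW r2
#4 head=6: sll.ALU i6 WAW r0
#5 head=7: ld.MEM+sll.ALU i7+i8 pair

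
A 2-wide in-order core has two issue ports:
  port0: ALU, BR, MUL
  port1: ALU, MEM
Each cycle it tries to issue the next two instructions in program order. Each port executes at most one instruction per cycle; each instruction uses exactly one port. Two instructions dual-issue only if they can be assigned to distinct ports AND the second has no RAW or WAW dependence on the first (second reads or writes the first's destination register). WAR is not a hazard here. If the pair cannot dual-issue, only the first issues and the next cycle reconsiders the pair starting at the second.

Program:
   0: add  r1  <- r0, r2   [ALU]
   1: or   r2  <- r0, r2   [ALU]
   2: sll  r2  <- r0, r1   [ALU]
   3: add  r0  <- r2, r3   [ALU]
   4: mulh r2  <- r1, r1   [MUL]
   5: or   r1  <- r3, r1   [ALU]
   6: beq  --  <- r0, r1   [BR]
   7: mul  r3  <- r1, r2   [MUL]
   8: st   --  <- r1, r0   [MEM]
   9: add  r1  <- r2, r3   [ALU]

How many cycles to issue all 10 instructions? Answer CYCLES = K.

  cy0 -> i0,i1 (add+or) dual
  cy1 -> i2 (sll) RAW r2
  cy2 -> i3,i4 (add+mulh) dual
  cy3 -> i5 (or) RAW r1
  cy4 -> i6 (beq) no-port BR/MUL
  cy5 -> i7,i8 (mul+st) dual
  cy6 -> i9 (add) tail

CYCLES = 7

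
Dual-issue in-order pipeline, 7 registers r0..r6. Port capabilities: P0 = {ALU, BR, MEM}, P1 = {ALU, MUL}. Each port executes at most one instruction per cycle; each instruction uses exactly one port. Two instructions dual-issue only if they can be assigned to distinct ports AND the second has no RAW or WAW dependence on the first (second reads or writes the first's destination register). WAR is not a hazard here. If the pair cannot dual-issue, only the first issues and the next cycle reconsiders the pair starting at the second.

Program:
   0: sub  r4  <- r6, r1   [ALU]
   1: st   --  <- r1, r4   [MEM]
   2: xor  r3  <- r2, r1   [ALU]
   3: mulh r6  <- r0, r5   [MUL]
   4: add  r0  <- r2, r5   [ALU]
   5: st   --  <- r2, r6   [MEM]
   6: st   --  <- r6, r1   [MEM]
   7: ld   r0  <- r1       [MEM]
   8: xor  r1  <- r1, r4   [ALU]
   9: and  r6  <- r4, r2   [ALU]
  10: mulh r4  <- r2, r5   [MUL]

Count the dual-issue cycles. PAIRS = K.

PAIRS = 4

0. sub.ALU @i0  | RAW r4
1. st.MEM+xor.ALU @i1+i2  | dual
2. mulh.MUL+add.ALU @i3+i4  | dual
3. st.MEM @i5  | no-port MEM/MEM
4. st.MEM @i6  | no-port MEM/MEM
5. ld.MEM+xor.ALU @i7+i8  | dual
6. and.ALU+mulh.MUL @i9+i10  | dual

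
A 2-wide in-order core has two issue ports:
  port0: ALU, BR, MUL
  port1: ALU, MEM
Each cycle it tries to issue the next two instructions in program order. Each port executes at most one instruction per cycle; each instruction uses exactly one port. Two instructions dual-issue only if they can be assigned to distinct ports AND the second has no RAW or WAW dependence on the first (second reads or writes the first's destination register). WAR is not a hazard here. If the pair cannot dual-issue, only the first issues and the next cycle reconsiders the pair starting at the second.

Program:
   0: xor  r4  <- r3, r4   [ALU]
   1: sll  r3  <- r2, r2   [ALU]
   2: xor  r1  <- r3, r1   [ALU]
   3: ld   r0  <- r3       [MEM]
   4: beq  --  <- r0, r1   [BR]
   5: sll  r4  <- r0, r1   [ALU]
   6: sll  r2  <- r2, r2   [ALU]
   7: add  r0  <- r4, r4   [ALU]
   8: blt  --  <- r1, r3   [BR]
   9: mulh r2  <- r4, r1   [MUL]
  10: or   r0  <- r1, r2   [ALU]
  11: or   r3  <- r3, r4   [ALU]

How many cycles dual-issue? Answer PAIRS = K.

  cy0 -> i0,i1 (xor.ALU/sll.ALU) dual
  cy1 -> i2,i3 (xor.ALU/ld.MEM) dual
  cy2 -> i4,i5 (beq.BR/sll.ALU) dual
  cy3 -> i6,i7 (sll.ALU/add.ALU) dual
  cy4 -> i8 (blt.BR) no-port BR/MUL
  cy5 -> i9 (mulh.MUL) RAW r2
  cy6 -> i10,i11 (or.ALU/or.ALU) dual

PAIRS = 5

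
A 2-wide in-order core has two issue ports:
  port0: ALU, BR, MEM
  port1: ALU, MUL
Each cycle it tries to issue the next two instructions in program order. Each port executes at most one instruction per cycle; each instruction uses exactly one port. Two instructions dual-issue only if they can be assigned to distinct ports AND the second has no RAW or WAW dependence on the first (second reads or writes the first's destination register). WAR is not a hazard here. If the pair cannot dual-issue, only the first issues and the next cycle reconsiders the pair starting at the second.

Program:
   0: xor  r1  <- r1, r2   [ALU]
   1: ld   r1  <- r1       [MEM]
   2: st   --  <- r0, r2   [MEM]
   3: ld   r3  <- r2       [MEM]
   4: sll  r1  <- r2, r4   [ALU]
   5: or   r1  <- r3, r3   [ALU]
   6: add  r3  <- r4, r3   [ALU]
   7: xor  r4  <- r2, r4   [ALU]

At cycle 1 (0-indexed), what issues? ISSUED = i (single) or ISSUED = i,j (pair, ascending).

c0: i0 xor.ALU  RAW+WAW r1
c1: i1 ld.MEM  no-port MEM/MEM
c2: i2 st.MEM  no-port MEM/MEM
c3: i3/i4 ld.MEM sll.ALU  pair
c4: i5/i6 or.ALU add.ALU  pair
c5: i7 xor.ALU  tail

ISSUED = 1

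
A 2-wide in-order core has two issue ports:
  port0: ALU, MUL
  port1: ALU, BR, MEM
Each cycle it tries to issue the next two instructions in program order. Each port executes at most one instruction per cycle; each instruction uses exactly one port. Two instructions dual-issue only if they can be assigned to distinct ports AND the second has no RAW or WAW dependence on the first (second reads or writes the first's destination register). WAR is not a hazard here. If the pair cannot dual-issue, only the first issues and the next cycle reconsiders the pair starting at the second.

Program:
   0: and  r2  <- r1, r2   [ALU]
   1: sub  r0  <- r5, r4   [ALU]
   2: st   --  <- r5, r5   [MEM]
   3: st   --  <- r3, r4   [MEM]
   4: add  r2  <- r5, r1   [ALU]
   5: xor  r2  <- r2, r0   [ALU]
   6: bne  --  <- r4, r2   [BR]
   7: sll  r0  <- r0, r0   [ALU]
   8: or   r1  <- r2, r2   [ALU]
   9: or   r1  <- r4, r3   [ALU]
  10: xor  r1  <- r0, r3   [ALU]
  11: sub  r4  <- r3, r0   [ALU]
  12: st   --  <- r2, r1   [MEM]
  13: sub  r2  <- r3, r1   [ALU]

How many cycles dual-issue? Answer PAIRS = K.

PAIRS = 5

#0 head=0: and+sub i0,i1 pair
#1 head=2: st i2 no-port MEM/MEM
#2 head=3: st+add i3,i4 pair
#3 head=5: xor i5 RAW r2
#4 head=6: bne+sll i6,i7 pair
#5 head=8: or i8 WAW r1
#6 head=9: or i9 WAW r1
#7 head=10: xor+sub i10,i11 pair
#8 head=12: st+sub i12,i13 pair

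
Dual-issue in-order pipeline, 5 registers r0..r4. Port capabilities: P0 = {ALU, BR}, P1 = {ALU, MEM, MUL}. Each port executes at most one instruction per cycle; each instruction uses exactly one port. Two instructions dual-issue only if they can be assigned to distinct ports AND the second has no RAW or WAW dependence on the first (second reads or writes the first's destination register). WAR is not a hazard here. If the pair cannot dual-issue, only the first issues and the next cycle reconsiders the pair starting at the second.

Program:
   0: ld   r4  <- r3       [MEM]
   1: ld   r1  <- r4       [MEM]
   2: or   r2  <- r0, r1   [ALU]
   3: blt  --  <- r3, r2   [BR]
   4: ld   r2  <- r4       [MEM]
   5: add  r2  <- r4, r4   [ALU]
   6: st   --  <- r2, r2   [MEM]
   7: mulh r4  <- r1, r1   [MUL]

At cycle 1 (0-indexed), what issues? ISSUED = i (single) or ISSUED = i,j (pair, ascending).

#0 head=0: ld.MEM i0 no-port MEM/MEM
#1 head=1: ld.MEM i1 RAW r1
#2 head=2: or.ALU i2 RAW r2
#3 head=3: blt.BR+ld.MEM i3/i4 dual
#4 head=5: add.ALU i5 RAW r2
#5 head=6: st.MEM i6 no-port MEM/MUL
#6 head=7: mulh.MUL i7 tail

ISSUED = 1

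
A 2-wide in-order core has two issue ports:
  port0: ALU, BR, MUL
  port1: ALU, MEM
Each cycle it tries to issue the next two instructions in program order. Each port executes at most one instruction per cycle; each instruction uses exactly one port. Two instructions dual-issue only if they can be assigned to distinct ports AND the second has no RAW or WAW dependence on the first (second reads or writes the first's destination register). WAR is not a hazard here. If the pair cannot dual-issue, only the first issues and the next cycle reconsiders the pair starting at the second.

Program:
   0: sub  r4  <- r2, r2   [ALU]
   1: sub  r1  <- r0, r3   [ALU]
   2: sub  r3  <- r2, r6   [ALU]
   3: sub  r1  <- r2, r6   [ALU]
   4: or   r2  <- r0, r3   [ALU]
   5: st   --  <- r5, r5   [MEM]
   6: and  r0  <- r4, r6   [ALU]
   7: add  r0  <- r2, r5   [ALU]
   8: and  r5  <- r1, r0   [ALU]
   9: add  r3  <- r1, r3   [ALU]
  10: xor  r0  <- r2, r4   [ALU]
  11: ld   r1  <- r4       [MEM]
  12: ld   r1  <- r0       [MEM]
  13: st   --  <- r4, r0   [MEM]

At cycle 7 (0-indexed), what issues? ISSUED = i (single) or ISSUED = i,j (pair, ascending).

c0: i0,i1 sub sub  pair
c1: i2,i3 sub sub  pair
c2: i4,i5 or st  pair
c3: i6 and  WAW r0
c4: i7 add  RAW r0
c5: i8,i9 and add  pair
c6: i10,i11 xor ld  pair
c7: i12 ld  no-port MEM/MEM
c8: i13 st  tail

ISSUED = 12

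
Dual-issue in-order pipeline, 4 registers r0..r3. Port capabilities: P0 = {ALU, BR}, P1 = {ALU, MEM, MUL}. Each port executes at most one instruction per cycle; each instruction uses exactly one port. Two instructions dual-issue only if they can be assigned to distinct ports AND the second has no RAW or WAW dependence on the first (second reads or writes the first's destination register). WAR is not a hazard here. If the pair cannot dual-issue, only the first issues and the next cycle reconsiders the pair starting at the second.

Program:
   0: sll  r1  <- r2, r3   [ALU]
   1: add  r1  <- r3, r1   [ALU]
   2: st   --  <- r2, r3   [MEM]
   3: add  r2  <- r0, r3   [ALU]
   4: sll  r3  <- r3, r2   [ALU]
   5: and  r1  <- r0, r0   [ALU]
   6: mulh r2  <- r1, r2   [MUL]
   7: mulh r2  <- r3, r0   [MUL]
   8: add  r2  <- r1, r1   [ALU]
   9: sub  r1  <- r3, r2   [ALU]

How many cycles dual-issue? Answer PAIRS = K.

0. sll @i0  | RAW+WAW r1
1. add/st @i1,i2  | dual
2. add @i3  | RAW r2
3. sll/and @i4,i5  | dual
4. mulh @i6  | no-port MUL/MUL
5. mulh @i7  | WAW r2
6. add @i8  | RAW r2
7. sub @i9  | tail

PAIRS = 2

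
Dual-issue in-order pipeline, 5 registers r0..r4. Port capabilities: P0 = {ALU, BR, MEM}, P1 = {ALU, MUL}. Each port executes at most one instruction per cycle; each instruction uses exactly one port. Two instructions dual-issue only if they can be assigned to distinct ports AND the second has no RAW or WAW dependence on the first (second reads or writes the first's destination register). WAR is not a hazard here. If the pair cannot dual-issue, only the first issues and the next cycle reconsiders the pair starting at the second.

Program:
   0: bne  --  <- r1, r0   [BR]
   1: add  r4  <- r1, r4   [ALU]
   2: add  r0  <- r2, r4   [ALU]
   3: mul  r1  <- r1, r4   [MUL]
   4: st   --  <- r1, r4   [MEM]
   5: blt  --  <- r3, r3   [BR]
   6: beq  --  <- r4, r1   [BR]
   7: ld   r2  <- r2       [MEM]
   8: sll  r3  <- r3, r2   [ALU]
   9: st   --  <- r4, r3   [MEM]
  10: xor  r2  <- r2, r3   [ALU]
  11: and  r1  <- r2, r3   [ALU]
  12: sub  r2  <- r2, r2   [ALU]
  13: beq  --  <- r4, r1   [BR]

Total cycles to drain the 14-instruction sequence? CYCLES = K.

t=0 i0/i1:bne.BR+add.ALU ; 2-wide
t=1 i2/i3:add.ALU+mul.MUL ; 2-wide
t=2 i4:st.MEM ; no-port MEM/BR
t=3 i5:blt.BR ; no-port BR/BR
t=4 i6:beq.BR ; no-port BR/MEM
t=5 i7:ld.MEM ; RAW r2
t=6 i8:sll.ALU ; RAW r3
t=7 i9/i10:st.MEM+xor.ALU ; 2-wide
t=8 i11/i12:and.ALU+sub.ALU ; 2-wide
t=9 i13:beq.BR ; tail

CYCLES = 10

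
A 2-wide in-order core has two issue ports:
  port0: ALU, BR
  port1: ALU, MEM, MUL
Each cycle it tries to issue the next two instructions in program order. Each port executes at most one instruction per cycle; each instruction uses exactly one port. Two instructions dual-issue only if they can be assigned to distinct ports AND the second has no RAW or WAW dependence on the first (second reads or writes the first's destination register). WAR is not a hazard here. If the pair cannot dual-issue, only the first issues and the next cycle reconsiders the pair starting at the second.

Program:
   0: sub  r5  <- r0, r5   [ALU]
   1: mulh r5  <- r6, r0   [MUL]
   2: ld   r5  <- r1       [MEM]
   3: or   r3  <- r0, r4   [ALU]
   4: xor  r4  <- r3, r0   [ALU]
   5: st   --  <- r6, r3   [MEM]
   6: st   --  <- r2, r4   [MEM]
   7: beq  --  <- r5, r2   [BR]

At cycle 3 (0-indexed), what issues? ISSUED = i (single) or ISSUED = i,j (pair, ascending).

ISSUED = 4,5

  cy0 -> i0 (sub) WAW r5
  cy1 -> i1 (mulh) no-port MUL/MEM
  cy2 -> i2/i3 (ld;or) pair
  cy3 -> i4/i5 (xor;st) pair
  cy4 -> i6/i7 (st;beq) pair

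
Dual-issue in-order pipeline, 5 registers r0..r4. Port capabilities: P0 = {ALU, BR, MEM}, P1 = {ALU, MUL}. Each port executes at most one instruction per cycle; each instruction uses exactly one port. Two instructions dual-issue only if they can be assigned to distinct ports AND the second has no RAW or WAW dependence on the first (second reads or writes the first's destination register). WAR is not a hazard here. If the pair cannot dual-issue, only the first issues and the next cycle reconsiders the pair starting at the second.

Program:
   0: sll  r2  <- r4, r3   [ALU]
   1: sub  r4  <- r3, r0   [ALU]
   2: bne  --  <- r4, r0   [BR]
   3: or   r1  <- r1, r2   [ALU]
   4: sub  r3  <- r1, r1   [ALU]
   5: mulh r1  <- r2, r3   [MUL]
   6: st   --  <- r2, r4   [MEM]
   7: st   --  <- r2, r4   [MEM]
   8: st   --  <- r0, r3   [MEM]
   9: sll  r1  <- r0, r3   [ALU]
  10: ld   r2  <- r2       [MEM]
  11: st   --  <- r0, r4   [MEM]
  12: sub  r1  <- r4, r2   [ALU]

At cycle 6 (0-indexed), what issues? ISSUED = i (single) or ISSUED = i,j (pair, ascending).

ISSUED = 10

  cy0 -> i0/i1 (sll sub) pair
  cy1 -> i2/i3 (bne or) pair
  cy2 -> i4 (sub) RAW r3
  cy3 -> i5/i6 (mulh st) pair
  cy4 -> i7 (st) no-port MEM/MEM
  cy5 -> i8/i9 (st sll) pair
  cy6 -> i10 (ld) no-port MEM/MEM
  cy7 -> i11/i12 (st sub) pair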